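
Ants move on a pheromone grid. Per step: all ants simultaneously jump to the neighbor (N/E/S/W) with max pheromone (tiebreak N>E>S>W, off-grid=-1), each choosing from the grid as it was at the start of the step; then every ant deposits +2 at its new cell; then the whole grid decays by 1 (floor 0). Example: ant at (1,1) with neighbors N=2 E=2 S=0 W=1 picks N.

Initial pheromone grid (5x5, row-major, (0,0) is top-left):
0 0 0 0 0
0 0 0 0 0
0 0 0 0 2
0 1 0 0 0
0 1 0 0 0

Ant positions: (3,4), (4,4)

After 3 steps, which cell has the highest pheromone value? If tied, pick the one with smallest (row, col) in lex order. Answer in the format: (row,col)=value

Answer: (2,4)=5

Derivation:
Step 1: ant0:(3,4)->N->(2,4) | ant1:(4,4)->N->(3,4)
  grid max=3 at (2,4)
Step 2: ant0:(2,4)->S->(3,4) | ant1:(3,4)->N->(2,4)
  grid max=4 at (2,4)
Step 3: ant0:(3,4)->N->(2,4) | ant1:(2,4)->S->(3,4)
  grid max=5 at (2,4)
Final grid:
  0 0 0 0 0
  0 0 0 0 0
  0 0 0 0 5
  0 0 0 0 3
  0 0 0 0 0
Max pheromone 5 at (2,4)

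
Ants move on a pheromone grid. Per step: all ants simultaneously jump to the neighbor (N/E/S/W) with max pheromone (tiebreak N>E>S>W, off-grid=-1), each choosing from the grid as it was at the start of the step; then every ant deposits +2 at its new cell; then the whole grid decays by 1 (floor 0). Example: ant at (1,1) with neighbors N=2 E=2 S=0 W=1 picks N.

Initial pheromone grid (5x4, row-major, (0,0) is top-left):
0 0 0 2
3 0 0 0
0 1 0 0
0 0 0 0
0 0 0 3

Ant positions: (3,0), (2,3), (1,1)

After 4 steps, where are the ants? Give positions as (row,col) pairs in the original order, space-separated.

Step 1: ant0:(3,0)->N->(2,0) | ant1:(2,3)->N->(1,3) | ant2:(1,1)->W->(1,0)
  grid max=4 at (1,0)
Step 2: ant0:(2,0)->N->(1,0) | ant1:(1,3)->N->(0,3) | ant2:(1,0)->S->(2,0)
  grid max=5 at (1,0)
Step 3: ant0:(1,0)->S->(2,0) | ant1:(0,3)->S->(1,3) | ant2:(2,0)->N->(1,0)
  grid max=6 at (1,0)
Step 4: ant0:(2,0)->N->(1,0) | ant1:(1,3)->N->(0,3) | ant2:(1,0)->S->(2,0)
  grid max=7 at (1,0)

(1,0) (0,3) (2,0)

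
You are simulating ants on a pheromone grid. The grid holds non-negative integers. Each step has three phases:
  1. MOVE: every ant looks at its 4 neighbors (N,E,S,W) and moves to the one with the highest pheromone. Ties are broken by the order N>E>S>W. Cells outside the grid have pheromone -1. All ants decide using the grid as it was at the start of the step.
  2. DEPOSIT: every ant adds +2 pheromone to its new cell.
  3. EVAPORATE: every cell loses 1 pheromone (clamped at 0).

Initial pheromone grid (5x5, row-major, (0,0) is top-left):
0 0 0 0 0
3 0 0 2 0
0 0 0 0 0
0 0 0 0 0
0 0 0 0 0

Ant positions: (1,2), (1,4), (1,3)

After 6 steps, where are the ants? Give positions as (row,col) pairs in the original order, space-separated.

Step 1: ant0:(1,2)->E->(1,3) | ant1:(1,4)->W->(1,3) | ant2:(1,3)->N->(0,3)
  grid max=5 at (1,3)
Step 2: ant0:(1,3)->N->(0,3) | ant1:(1,3)->N->(0,3) | ant2:(0,3)->S->(1,3)
  grid max=6 at (1,3)
Step 3: ant0:(0,3)->S->(1,3) | ant1:(0,3)->S->(1,3) | ant2:(1,3)->N->(0,3)
  grid max=9 at (1,3)
Step 4: ant0:(1,3)->N->(0,3) | ant1:(1,3)->N->(0,3) | ant2:(0,3)->S->(1,3)
  grid max=10 at (1,3)
Step 5: ant0:(0,3)->S->(1,3) | ant1:(0,3)->S->(1,3) | ant2:(1,3)->N->(0,3)
  grid max=13 at (1,3)
Step 6: ant0:(1,3)->N->(0,3) | ant1:(1,3)->N->(0,3) | ant2:(0,3)->S->(1,3)
  grid max=14 at (1,3)

(0,3) (0,3) (1,3)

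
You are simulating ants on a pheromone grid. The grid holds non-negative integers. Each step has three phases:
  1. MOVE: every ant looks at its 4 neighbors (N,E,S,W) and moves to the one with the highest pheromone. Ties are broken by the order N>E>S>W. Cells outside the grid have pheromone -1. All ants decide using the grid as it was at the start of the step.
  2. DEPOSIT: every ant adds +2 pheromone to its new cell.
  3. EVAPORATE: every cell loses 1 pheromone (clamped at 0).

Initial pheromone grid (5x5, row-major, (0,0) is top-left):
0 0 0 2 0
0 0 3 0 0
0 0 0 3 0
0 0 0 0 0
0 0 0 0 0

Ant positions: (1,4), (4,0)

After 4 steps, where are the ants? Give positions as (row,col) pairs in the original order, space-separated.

Step 1: ant0:(1,4)->N->(0,4) | ant1:(4,0)->N->(3,0)
  grid max=2 at (1,2)
Step 2: ant0:(0,4)->W->(0,3) | ant1:(3,0)->N->(2,0)
  grid max=2 at (0,3)
Step 3: ant0:(0,3)->E->(0,4) | ant1:(2,0)->N->(1,0)
  grid max=1 at (0,3)
Step 4: ant0:(0,4)->W->(0,3) | ant1:(1,0)->N->(0,0)
  grid max=2 at (0,3)

(0,3) (0,0)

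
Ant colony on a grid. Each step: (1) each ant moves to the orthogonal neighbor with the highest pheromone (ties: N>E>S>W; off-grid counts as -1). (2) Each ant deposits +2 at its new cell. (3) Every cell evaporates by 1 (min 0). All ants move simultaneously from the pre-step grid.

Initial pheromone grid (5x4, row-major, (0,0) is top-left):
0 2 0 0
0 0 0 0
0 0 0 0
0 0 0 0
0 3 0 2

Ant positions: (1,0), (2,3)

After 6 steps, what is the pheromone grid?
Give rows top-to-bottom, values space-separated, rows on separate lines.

After step 1: ants at (0,0),(1,3)
  1 1 0 0
  0 0 0 1
  0 0 0 0
  0 0 0 0
  0 2 0 1
After step 2: ants at (0,1),(0,3)
  0 2 0 1
  0 0 0 0
  0 0 0 0
  0 0 0 0
  0 1 0 0
After step 3: ants at (0,2),(1,3)
  0 1 1 0
  0 0 0 1
  0 0 0 0
  0 0 0 0
  0 0 0 0
After step 4: ants at (0,1),(0,3)
  0 2 0 1
  0 0 0 0
  0 0 0 0
  0 0 0 0
  0 0 0 0
After step 5: ants at (0,2),(1,3)
  0 1 1 0
  0 0 0 1
  0 0 0 0
  0 0 0 0
  0 0 0 0
After step 6: ants at (0,1),(0,3)
  0 2 0 1
  0 0 0 0
  0 0 0 0
  0 0 0 0
  0 0 0 0

0 2 0 1
0 0 0 0
0 0 0 0
0 0 0 0
0 0 0 0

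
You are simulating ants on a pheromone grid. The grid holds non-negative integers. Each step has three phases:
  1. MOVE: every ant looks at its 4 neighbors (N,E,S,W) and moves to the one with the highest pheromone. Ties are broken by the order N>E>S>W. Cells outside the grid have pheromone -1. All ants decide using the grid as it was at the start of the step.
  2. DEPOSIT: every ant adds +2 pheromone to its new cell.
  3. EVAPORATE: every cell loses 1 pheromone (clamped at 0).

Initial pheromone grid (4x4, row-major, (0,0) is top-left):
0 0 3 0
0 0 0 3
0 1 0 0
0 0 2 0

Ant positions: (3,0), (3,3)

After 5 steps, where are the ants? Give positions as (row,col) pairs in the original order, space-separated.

Step 1: ant0:(3,0)->N->(2,0) | ant1:(3,3)->W->(3,2)
  grid max=3 at (3,2)
Step 2: ant0:(2,0)->N->(1,0) | ant1:(3,2)->N->(2,2)
  grid max=2 at (3,2)
Step 3: ant0:(1,0)->N->(0,0) | ant1:(2,2)->S->(3,2)
  grid max=3 at (3,2)
Step 4: ant0:(0,0)->E->(0,1) | ant1:(3,2)->N->(2,2)
  grid max=2 at (3,2)
Step 5: ant0:(0,1)->E->(0,2) | ant1:(2,2)->S->(3,2)
  grid max=3 at (3,2)

(0,2) (3,2)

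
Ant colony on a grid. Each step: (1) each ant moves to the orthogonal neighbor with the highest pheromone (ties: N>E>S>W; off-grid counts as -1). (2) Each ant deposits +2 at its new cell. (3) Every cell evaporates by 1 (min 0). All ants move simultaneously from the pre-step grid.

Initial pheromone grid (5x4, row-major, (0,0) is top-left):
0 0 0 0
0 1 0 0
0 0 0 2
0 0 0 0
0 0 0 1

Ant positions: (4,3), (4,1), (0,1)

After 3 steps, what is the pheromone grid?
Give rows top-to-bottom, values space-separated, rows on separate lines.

After step 1: ants at (3,3),(3,1),(1,1)
  0 0 0 0
  0 2 0 0
  0 0 0 1
  0 1 0 1
  0 0 0 0
After step 2: ants at (2,3),(2,1),(0,1)
  0 1 0 0
  0 1 0 0
  0 1 0 2
  0 0 0 0
  0 0 0 0
After step 3: ants at (1,3),(1,1),(1,1)
  0 0 0 0
  0 4 0 1
  0 0 0 1
  0 0 0 0
  0 0 0 0

0 0 0 0
0 4 0 1
0 0 0 1
0 0 0 0
0 0 0 0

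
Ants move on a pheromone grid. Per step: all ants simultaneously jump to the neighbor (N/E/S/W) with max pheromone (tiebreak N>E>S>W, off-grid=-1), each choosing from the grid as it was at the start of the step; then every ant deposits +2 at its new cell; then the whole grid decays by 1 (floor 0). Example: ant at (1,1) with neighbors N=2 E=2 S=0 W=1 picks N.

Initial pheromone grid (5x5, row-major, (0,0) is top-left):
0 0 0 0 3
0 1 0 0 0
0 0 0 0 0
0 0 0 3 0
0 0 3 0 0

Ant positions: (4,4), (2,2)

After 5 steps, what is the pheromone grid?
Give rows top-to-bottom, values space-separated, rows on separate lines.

After step 1: ants at (3,4),(1,2)
  0 0 0 0 2
  0 0 1 0 0
  0 0 0 0 0
  0 0 0 2 1
  0 0 2 0 0
After step 2: ants at (3,3),(0,2)
  0 0 1 0 1
  0 0 0 0 0
  0 0 0 0 0
  0 0 0 3 0
  0 0 1 0 0
After step 3: ants at (2,3),(0,3)
  0 0 0 1 0
  0 0 0 0 0
  0 0 0 1 0
  0 0 0 2 0
  0 0 0 0 0
After step 4: ants at (3,3),(0,4)
  0 0 0 0 1
  0 0 0 0 0
  0 0 0 0 0
  0 0 0 3 0
  0 0 0 0 0
After step 5: ants at (2,3),(1,4)
  0 0 0 0 0
  0 0 0 0 1
  0 0 0 1 0
  0 0 0 2 0
  0 0 0 0 0

0 0 0 0 0
0 0 0 0 1
0 0 0 1 0
0 0 0 2 0
0 0 0 0 0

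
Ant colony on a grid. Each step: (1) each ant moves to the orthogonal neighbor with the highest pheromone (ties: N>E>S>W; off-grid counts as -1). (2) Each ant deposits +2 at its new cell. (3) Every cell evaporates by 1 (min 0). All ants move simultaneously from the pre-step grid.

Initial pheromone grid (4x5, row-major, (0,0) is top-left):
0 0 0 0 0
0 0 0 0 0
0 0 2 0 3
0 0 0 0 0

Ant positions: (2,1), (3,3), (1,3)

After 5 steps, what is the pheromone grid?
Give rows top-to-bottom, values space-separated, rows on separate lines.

After step 1: ants at (2,2),(2,3),(0,3)
  0 0 0 1 0
  0 0 0 0 0
  0 0 3 1 2
  0 0 0 0 0
After step 2: ants at (2,3),(2,2),(0,4)
  0 0 0 0 1
  0 0 0 0 0
  0 0 4 2 1
  0 0 0 0 0
After step 3: ants at (2,2),(2,3),(1,4)
  0 0 0 0 0
  0 0 0 0 1
  0 0 5 3 0
  0 0 0 0 0
After step 4: ants at (2,3),(2,2),(0,4)
  0 0 0 0 1
  0 0 0 0 0
  0 0 6 4 0
  0 0 0 0 0
After step 5: ants at (2,2),(2,3),(1,4)
  0 0 0 0 0
  0 0 0 0 1
  0 0 7 5 0
  0 0 0 0 0

0 0 0 0 0
0 0 0 0 1
0 0 7 5 0
0 0 0 0 0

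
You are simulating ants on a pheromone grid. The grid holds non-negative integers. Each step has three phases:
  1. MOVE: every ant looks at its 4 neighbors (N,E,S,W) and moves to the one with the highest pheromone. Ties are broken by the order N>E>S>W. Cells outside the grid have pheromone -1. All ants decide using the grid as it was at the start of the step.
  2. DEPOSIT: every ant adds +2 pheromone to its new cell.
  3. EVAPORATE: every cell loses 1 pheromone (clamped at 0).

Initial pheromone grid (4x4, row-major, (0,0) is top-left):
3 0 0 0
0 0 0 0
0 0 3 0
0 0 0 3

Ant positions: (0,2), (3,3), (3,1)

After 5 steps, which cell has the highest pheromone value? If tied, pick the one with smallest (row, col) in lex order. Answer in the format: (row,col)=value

Step 1: ant0:(0,2)->E->(0,3) | ant1:(3,3)->N->(2,3) | ant2:(3,1)->N->(2,1)
  grid max=2 at (0,0)
Step 2: ant0:(0,3)->S->(1,3) | ant1:(2,3)->S->(3,3) | ant2:(2,1)->E->(2,2)
  grid max=3 at (2,2)
Step 3: ant0:(1,3)->N->(0,3) | ant1:(3,3)->N->(2,3) | ant2:(2,2)->N->(1,2)
  grid max=2 at (2,2)
Step 4: ant0:(0,3)->S->(1,3) | ant1:(2,3)->S->(3,3) | ant2:(1,2)->S->(2,2)
  grid max=3 at (2,2)
Step 5: ant0:(1,3)->N->(0,3) | ant1:(3,3)->N->(2,3) | ant2:(2,2)->N->(1,2)
  grid max=2 at (2,2)
Final grid:
  0 0 0 1
  0 0 1 0
  0 0 2 1
  0 0 0 2
Max pheromone 2 at (2,2)

Answer: (2,2)=2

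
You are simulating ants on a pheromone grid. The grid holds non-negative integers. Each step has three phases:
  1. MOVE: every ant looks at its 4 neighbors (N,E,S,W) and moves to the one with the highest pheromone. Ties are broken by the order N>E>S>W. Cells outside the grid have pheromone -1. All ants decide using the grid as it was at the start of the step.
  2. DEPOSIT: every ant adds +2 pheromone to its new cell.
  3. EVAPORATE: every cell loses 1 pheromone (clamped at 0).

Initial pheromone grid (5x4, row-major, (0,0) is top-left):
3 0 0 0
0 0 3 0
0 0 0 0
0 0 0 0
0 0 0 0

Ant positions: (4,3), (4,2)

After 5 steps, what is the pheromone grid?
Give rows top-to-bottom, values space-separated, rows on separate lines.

After step 1: ants at (3,3),(3,2)
  2 0 0 0
  0 0 2 0
  0 0 0 0
  0 0 1 1
  0 0 0 0
After step 2: ants at (3,2),(3,3)
  1 0 0 0
  0 0 1 0
  0 0 0 0
  0 0 2 2
  0 0 0 0
After step 3: ants at (3,3),(3,2)
  0 0 0 0
  0 0 0 0
  0 0 0 0
  0 0 3 3
  0 0 0 0
After step 4: ants at (3,2),(3,3)
  0 0 0 0
  0 0 0 0
  0 0 0 0
  0 0 4 4
  0 0 0 0
After step 5: ants at (3,3),(3,2)
  0 0 0 0
  0 0 0 0
  0 0 0 0
  0 0 5 5
  0 0 0 0

0 0 0 0
0 0 0 0
0 0 0 0
0 0 5 5
0 0 0 0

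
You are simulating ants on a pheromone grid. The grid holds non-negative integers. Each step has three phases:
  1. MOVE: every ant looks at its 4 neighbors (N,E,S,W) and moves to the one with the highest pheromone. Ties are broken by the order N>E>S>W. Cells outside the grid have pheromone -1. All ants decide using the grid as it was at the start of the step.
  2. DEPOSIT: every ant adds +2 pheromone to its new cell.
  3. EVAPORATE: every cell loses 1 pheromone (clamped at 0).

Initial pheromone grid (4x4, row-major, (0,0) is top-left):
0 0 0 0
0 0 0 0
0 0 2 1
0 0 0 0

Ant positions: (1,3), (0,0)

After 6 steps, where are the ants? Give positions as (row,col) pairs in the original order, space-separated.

Step 1: ant0:(1,3)->S->(2,3) | ant1:(0,0)->E->(0,1)
  grid max=2 at (2,3)
Step 2: ant0:(2,3)->W->(2,2) | ant1:(0,1)->E->(0,2)
  grid max=2 at (2,2)
Step 3: ant0:(2,2)->E->(2,3) | ant1:(0,2)->E->(0,3)
  grid max=2 at (2,3)
Step 4: ant0:(2,3)->W->(2,2) | ant1:(0,3)->S->(1,3)
  grid max=2 at (2,2)
Step 5: ant0:(2,2)->E->(2,3) | ant1:(1,3)->S->(2,3)
  grid max=4 at (2,3)
Step 6: ant0:(2,3)->W->(2,2) | ant1:(2,3)->W->(2,2)
  grid max=4 at (2,2)

(2,2) (2,2)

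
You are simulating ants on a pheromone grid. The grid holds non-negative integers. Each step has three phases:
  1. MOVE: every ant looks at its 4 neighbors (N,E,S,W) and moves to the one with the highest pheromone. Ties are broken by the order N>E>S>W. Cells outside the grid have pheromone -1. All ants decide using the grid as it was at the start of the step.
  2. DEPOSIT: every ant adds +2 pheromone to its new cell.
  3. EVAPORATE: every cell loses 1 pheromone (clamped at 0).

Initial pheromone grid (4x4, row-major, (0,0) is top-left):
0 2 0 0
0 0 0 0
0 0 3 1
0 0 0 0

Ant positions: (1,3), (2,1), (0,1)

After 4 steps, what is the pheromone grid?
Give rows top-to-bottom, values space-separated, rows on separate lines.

After step 1: ants at (2,3),(2,2),(0,2)
  0 1 1 0
  0 0 0 0
  0 0 4 2
  0 0 0 0
After step 2: ants at (2,2),(2,3),(0,1)
  0 2 0 0
  0 0 0 0
  0 0 5 3
  0 0 0 0
After step 3: ants at (2,3),(2,2),(0,2)
  0 1 1 0
  0 0 0 0
  0 0 6 4
  0 0 0 0
After step 4: ants at (2,2),(2,3),(0,1)
  0 2 0 0
  0 0 0 0
  0 0 7 5
  0 0 0 0

0 2 0 0
0 0 0 0
0 0 7 5
0 0 0 0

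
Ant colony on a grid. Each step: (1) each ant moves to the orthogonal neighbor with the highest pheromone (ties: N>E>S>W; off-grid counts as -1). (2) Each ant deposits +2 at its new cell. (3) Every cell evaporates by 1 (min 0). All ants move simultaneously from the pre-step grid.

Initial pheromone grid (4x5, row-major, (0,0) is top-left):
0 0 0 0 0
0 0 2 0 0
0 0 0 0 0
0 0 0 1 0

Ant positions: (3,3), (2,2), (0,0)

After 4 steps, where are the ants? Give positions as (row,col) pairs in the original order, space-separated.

Step 1: ant0:(3,3)->N->(2,3) | ant1:(2,2)->N->(1,2) | ant2:(0,0)->E->(0,1)
  grid max=3 at (1,2)
Step 2: ant0:(2,3)->N->(1,3) | ant1:(1,2)->N->(0,2) | ant2:(0,1)->E->(0,2)
  grid max=3 at (0,2)
Step 3: ant0:(1,3)->W->(1,2) | ant1:(0,2)->S->(1,2) | ant2:(0,2)->S->(1,2)
  grid max=7 at (1,2)
Step 4: ant0:(1,2)->N->(0,2) | ant1:(1,2)->N->(0,2) | ant2:(1,2)->N->(0,2)
  grid max=7 at (0,2)

(0,2) (0,2) (0,2)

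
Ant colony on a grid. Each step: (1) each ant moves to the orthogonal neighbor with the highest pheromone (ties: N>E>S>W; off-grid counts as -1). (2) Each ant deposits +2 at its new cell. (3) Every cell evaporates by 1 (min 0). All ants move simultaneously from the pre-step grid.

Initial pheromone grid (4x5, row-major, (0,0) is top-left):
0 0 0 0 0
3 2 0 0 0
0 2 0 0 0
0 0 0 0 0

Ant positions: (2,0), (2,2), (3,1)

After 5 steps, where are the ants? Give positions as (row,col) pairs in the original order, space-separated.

Step 1: ant0:(2,0)->N->(1,0) | ant1:(2,2)->W->(2,1) | ant2:(3,1)->N->(2,1)
  grid max=5 at (2,1)
Step 2: ant0:(1,0)->E->(1,1) | ant1:(2,1)->N->(1,1) | ant2:(2,1)->N->(1,1)
  grid max=6 at (1,1)
Step 3: ant0:(1,1)->S->(2,1) | ant1:(1,1)->S->(2,1) | ant2:(1,1)->S->(2,1)
  grid max=9 at (2,1)
Step 4: ant0:(2,1)->N->(1,1) | ant1:(2,1)->N->(1,1) | ant2:(2,1)->N->(1,1)
  grid max=10 at (1,1)
Step 5: ant0:(1,1)->S->(2,1) | ant1:(1,1)->S->(2,1) | ant2:(1,1)->S->(2,1)
  grid max=13 at (2,1)

(2,1) (2,1) (2,1)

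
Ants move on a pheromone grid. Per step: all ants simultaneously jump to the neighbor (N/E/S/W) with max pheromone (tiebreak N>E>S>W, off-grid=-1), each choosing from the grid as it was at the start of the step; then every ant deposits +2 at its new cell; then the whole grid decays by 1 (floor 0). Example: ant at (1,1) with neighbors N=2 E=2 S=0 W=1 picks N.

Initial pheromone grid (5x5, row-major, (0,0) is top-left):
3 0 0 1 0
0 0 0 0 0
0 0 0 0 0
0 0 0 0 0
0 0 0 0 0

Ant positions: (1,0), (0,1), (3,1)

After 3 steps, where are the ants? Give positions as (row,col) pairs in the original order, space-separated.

Step 1: ant0:(1,0)->N->(0,0) | ant1:(0,1)->W->(0,0) | ant2:(3,1)->N->(2,1)
  grid max=6 at (0,0)
Step 2: ant0:(0,0)->E->(0,1) | ant1:(0,0)->E->(0,1) | ant2:(2,1)->N->(1,1)
  grid max=5 at (0,0)
Step 3: ant0:(0,1)->W->(0,0) | ant1:(0,1)->W->(0,0) | ant2:(1,1)->N->(0,1)
  grid max=8 at (0,0)

(0,0) (0,0) (0,1)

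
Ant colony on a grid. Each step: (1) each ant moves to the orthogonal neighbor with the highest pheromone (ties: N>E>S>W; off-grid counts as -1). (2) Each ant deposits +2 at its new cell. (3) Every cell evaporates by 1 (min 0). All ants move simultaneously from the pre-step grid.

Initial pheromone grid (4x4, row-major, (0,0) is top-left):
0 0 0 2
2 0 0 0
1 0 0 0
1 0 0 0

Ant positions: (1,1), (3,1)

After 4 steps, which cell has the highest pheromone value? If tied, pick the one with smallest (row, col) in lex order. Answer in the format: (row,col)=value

Answer: (1,0)=4

Derivation:
Step 1: ant0:(1,1)->W->(1,0) | ant1:(3,1)->W->(3,0)
  grid max=3 at (1,0)
Step 2: ant0:(1,0)->N->(0,0) | ant1:(3,0)->N->(2,0)
  grid max=2 at (1,0)
Step 3: ant0:(0,0)->S->(1,0) | ant1:(2,0)->N->(1,0)
  grid max=5 at (1,0)
Step 4: ant0:(1,0)->N->(0,0) | ant1:(1,0)->N->(0,0)
  grid max=4 at (1,0)
Final grid:
  3 0 0 0
  4 0 0 0
  0 0 0 0
  0 0 0 0
Max pheromone 4 at (1,0)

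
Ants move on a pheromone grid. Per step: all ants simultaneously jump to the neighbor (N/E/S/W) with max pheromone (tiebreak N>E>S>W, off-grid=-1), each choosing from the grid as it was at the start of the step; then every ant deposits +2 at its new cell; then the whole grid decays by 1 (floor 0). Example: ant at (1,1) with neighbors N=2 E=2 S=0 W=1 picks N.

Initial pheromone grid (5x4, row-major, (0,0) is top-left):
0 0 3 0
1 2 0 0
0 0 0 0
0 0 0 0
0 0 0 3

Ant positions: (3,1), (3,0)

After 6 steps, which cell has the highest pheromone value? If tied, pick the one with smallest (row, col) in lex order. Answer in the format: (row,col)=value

Answer: (1,1)=6

Derivation:
Step 1: ant0:(3,1)->N->(2,1) | ant1:(3,0)->N->(2,0)
  grid max=2 at (0,2)
Step 2: ant0:(2,1)->N->(1,1) | ant1:(2,0)->E->(2,1)
  grid max=2 at (1,1)
Step 3: ant0:(1,1)->S->(2,1) | ant1:(2,1)->N->(1,1)
  grid max=3 at (1,1)
Step 4: ant0:(2,1)->N->(1,1) | ant1:(1,1)->S->(2,1)
  grid max=4 at (1,1)
Step 5: ant0:(1,1)->S->(2,1) | ant1:(2,1)->N->(1,1)
  grid max=5 at (1,1)
Step 6: ant0:(2,1)->N->(1,1) | ant1:(1,1)->S->(2,1)
  grid max=6 at (1,1)
Final grid:
  0 0 0 0
  0 6 0 0
  0 6 0 0
  0 0 0 0
  0 0 0 0
Max pheromone 6 at (1,1)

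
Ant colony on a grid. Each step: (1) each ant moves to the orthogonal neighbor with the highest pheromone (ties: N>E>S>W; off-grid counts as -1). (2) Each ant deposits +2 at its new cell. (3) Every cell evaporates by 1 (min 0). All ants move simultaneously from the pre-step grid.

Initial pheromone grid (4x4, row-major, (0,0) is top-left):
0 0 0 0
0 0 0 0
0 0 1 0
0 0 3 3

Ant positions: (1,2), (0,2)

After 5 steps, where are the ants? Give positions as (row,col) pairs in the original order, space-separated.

Step 1: ant0:(1,2)->S->(2,2) | ant1:(0,2)->E->(0,3)
  grid max=2 at (2,2)
Step 2: ant0:(2,2)->S->(3,2) | ant1:(0,3)->S->(1,3)
  grid max=3 at (3,2)
Step 3: ant0:(3,2)->N->(2,2) | ant1:(1,3)->N->(0,3)
  grid max=2 at (2,2)
Step 4: ant0:(2,2)->S->(3,2) | ant1:(0,3)->S->(1,3)
  grid max=3 at (3,2)
Step 5: ant0:(3,2)->N->(2,2) | ant1:(1,3)->N->(0,3)
  grid max=2 at (2,2)

(2,2) (0,3)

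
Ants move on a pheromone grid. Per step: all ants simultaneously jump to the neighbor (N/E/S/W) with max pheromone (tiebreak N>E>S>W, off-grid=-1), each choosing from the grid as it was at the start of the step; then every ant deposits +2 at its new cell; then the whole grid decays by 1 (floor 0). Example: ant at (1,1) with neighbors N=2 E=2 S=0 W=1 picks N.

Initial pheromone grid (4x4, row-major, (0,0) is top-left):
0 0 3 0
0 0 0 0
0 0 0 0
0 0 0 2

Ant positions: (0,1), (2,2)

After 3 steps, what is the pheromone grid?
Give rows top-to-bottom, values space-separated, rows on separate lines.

After step 1: ants at (0,2),(1,2)
  0 0 4 0
  0 0 1 0
  0 0 0 0
  0 0 0 1
After step 2: ants at (1,2),(0,2)
  0 0 5 0
  0 0 2 0
  0 0 0 0
  0 0 0 0
After step 3: ants at (0,2),(1,2)
  0 0 6 0
  0 0 3 0
  0 0 0 0
  0 0 0 0

0 0 6 0
0 0 3 0
0 0 0 0
0 0 0 0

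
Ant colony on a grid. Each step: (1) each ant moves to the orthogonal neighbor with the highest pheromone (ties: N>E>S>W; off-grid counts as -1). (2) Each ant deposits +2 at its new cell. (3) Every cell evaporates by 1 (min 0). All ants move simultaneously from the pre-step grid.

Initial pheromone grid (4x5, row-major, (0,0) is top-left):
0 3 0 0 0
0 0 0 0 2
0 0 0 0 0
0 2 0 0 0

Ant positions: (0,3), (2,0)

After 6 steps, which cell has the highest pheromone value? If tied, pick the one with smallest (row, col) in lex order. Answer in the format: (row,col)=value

Answer: (1,4)=2

Derivation:
Step 1: ant0:(0,3)->E->(0,4) | ant1:(2,0)->N->(1,0)
  grid max=2 at (0,1)
Step 2: ant0:(0,4)->S->(1,4) | ant1:(1,0)->N->(0,0)
  grid max=2 at (1,4)
Step 3: ant0:(1,4)->N->(0,4) | ant1:(0,0)->E->(0,1)
  grid max=2 at (0,1)
Step 4: ant0:(0,4)->S->(1,4) | ant1:(0,1)->E->(0,2)
  grid max=2 at (1,4)
Step 5: ant0:(1,4)->N->(0,4) | ant1:(0,2)->W->(0,1)
  grid max=2 at (0,1)
Step 6: ant0:(0,4)->S->(1,4) | ant1:(0,1)->E->(0,2)
  grid max=2 at (1,4)
Final grid:
  0 1 1 0 0
  0 0 0 0 2
  0 0 0 0 0
  0 0 0 0 0
Max pheromone 2 at (1,4)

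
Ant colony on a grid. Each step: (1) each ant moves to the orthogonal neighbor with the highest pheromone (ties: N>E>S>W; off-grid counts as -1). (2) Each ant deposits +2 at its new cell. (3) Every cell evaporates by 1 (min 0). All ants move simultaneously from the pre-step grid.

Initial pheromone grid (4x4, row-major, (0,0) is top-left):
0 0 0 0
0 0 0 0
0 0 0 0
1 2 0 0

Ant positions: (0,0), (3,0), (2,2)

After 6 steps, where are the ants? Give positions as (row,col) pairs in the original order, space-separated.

Step 1: ant0:(0,0)->E->(0,1) | ant1:(3,0)->E->(3,1) | ant2:(2,2)->N->(1,2)
  grid max=3 at (3,1)
Step 2: ant0:(0,1)->E->(0,2) | ant1:(3,1)->N->(2,1) | ant2:(1,2)->N->(0,2)
  grid max=3 at (0,2)
Step 3: ant0:(0,2)->E->(0,3) | ant1:(2,1)->S->(3,1) | ant2:(0,2)->E->(0,3)
  grid max=3 at (0,3)
Step 4: ant0:(0,3)->W->(0,2) | ant1:(3,1)->N->(2,1) | ant2:(0,3)->W->(0,2)
  grid max=5 at (0,2)
Step 5: ant0:(0,2)->E->(0,3) | ant1:(2,1)->S->(3,1) | ant2:(0,2)->E->(0,3)
  grid max=5 at (0,3)
Step 6: ant0:(0,3)->W->(0,2) | ant1:(3,1)->N->(2,1) | ant2:(0,3)->W->(0,2)
  grid max=7 at (0,2)

(0,2) (2,1) (0,2)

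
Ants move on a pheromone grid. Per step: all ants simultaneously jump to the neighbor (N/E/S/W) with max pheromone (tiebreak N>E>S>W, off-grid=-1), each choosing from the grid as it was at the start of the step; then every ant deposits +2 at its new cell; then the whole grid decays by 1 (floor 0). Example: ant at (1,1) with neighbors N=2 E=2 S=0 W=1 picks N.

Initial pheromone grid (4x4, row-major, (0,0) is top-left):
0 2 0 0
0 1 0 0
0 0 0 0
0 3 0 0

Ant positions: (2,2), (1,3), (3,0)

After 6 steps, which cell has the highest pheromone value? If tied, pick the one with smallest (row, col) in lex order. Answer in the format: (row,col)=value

Answer: (1,3)=5

Derivation:
Step 1: ant0:(2,2)->N->(1,2) | ant1:(1,3)->N->(0,3) | ant2:(3,0)->E->(3,1)
  grid max=4 at (3,1)
Step 2: ant0:(1,2)->N->(0,2) | ant1:(0,3)->S->(1,3) | ant2:(3,1)->N->(2,1)
  grid max=3 at (3,1)
Step 3: ant0:(0,2)->E->(0,3) | ant1:(1,3)->N->(0,3) | ant2:(2,1)->S->(3,1)
  grid max=4 at (3,1)
Step 4: ant0:(0,3)->S->(1,3) | ant1:(0,3)->S->(1,3) | ant2:(3,1)->N->(2,1)
  grid max=3 at (1,3)
Step 5: ant0:(1,3)->N->(0,3) | ant1:(1,3)->N->(0,3) | ant2:(2,1)->S->(3,1)
  grid max=5 at (0,3)
Step 6: ant0:(0,3)->S->(1,3) | ant1:(0,3)->S->(1,3) | ant2:(3,1)->N->(2,1)
  grid max=5 at (1,3)
Final grid:
  0 0 0 4
  0 0 0 5
  0 1 0 0
  0 3 0 0
Max pheromone 5 at (1,3)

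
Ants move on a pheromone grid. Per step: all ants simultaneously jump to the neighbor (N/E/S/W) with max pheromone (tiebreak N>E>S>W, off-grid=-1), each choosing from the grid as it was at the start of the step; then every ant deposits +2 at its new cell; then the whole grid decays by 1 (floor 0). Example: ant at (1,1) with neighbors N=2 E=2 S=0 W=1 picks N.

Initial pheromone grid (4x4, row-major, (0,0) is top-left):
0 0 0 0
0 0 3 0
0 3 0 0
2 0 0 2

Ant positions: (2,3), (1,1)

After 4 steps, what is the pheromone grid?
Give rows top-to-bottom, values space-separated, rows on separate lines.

After step 1: ants at (3,3),(1,2)
  0 0 0 0
  0 0 4 0
  0 2 0 0
  1 0 0 3
After step 2: ants at (2,3),(0,2)
  0 0 1 0
  0 0 3 0
  0 1 0 1
  0 0 0 2
After step 3: ants at (3,3),(1,2)
  0 0 0 0
  0 0 4 0
  0 0 0 0
  0 0 0 3
After step 4: ants at (2,3),(0,2)
  0 0 1 0
  0 0 3 0
  0 0 0 1
  0 0 0 2

0 0 1 0
0 0 3 0
0 0 0 1
0 0 0 2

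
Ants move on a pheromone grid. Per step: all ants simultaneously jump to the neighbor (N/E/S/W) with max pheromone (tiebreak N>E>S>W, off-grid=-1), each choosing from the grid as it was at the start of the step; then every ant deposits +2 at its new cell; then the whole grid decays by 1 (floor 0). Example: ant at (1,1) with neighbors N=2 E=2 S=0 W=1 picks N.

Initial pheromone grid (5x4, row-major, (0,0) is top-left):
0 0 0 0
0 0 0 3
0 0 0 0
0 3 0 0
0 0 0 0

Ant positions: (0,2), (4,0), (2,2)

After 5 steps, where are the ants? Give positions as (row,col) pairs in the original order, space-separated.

Step 1: ant0:(0,2)->E->(0,3) | ant1:(4,0)->N->(3,0) | ant2:(2,2)->N->(1,2)
  grid max=2 at (1,3)
Step 2: ant0:(0,3)->S->(1,3) | ant1:(3,0)->E->(3,1) | ant2:(1,2)->E->(1,3)
  grid max=5 at (1,3)
Step 3: ant0:(1,3)->N->(0,3) | ant1:(3,1)->N->(2,1) | ant2:(1,3)->N->(0,3)
  grid max=4 at (1,3)
Step 4: ant0:(0,3)->S->(1,3) | ant1:(2,1)->S->(3,1) | ant2:(0,3)->S->(1,3)
  grid max=7 at (1,3)
Step 5: ant0:(1,3)->N->(0,3) | ant1:(3,1)->N->(2,1) | ant2:(1,3)->N->(0,3)
  grid max=6 at (1,3)

(0,3) (2,1) (0,3)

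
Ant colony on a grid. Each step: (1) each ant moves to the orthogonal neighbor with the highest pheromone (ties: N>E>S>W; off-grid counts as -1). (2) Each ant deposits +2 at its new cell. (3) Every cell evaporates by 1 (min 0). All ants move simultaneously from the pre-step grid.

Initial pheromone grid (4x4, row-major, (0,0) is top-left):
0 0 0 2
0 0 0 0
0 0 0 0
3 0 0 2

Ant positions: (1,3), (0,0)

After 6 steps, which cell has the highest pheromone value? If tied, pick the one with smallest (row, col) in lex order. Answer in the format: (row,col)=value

Step 1: ant0:(1,3)->N->(0,3) | ant1:(0,0)->E->(0,1)
  grid max=3 at (0,3)
Step 2: ant0:(0,3)->S->(1,3) | ant1:(0,1)->E->(0,2)
  grid max=2 at (0,3)
Step 3: ant0:(1,3)->N->(0,3) | ant1:(0,2)->E->(0,3)
  grid max=5 at (0,3)
Step 4: ant0:(0,3)->S->(1,3) | ant1:(0,3)->S->(1,3)
  grid max=4 at (0,3)
Step 5: ant0:(1,3)->N->(0,3) | ant1:(1,3)->N->(0,3)
  grid max=7 at (0,3)
Step 6: ant0:(0,3)->S->(1,3) | ant1:(0,3)->S->(1,3)
  grid max=6 at (0,3)
Final grid:
  0 0 0 6
  0 0 0 5
  0 0 0 0
  0 0 0 0
Max pheromone 6 at (0,3)

Answer: (0,3)=6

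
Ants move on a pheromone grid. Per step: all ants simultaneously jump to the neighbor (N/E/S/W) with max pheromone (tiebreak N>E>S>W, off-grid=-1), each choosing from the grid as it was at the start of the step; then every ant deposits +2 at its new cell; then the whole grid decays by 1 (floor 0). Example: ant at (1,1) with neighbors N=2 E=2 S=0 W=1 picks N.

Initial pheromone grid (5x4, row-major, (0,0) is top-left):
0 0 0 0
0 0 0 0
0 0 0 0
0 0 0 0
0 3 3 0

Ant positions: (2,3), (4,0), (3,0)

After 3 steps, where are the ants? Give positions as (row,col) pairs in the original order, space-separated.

Step 1: ant0:(2,3)->N->(1,3) | ant1:(4,0)->E->(4,1) | ant2:(3,0)->N->(2,0)
  grid max=4 at (4,1)
Step 2: ant0:(1,3)->N->(0,3) | ant1:(4,1)->E->(4,2) | ant2:(2,0)->N->(1,0)
  grid max=3 at (4,1)
Step 3: ant0:(0,3)->S->(1,3) | ant1:(4,2)->W->(4,1) | ant2:(1,0)->N->(0,0)
  grid max=4 at (4,1)

(1,3) (4,1) (0,0)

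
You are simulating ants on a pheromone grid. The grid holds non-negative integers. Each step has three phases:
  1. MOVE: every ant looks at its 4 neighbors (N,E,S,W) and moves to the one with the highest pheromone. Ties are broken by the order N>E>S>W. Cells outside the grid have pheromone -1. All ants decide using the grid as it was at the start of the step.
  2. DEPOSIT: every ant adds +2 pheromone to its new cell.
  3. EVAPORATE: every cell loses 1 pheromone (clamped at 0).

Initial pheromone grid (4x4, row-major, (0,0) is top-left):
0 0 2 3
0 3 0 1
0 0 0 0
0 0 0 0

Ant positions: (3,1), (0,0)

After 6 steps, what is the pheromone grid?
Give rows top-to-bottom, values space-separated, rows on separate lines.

After step 1: ants at (2,1),(0,1)
  0 1 1 2
  0 2 0 0
  0 1 0 0
  0 0 0 0
After step 2: ants at (1,1),(1,1)
  0 0 0 1
  0 5 0 0
  0 0 0 0
  0 0 0 0
After step 3: ants at (0,1),(0,1)
  0 3 0 0
  0 4 0 0
  0 0 0 0
  0 0 0 0
After step 4: ants at (1,1),(1,1)
  0 2 0 0
  0 7 0 0
  0 0 0 0
  0 0 0 0
After step 5: ants at (0,1),(0,1)
  0 5 0 0
  0 6 0 0
  0 0 0 0
  0 0 0 0
After step 6: ants at (1,1),(1,1)
  0 4 0 0
  0 9 0 0
  0 0 0 0
  0 0 0 0

0 4 0 0
0 9 0 0
0 0 0 0
0 0 0 0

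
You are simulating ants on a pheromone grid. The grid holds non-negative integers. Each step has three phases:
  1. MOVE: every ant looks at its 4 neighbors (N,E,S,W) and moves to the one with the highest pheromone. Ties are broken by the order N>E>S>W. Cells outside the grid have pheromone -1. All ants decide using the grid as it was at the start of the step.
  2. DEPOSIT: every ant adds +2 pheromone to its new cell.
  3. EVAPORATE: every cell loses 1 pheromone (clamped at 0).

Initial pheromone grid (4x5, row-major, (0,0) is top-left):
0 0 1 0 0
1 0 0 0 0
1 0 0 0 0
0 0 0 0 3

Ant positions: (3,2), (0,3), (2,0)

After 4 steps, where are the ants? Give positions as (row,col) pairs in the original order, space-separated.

Step 1: ant0:(3,2)->N->(2,2) | ant1:(0,3)->W->(0,2) | ant2:(2,0)->N->(1,0)
  grid max=2 at (0,2)
Step 2: ant0:(2,2)->N->(1,2) | ant1:(0,2)->E->(0,3) | ant2:(1,0)->N->(0,0)
  grid max=1 at (0,0)
Step 3: ant0:(1,2)->N->(0,2) | ant1:(0,3)->W->(0,2) | ant2:(0,0)->S->(1,0)
  grid max=4 at (0,2)
Step 4: ant0:(0,2)->E->(0,3) | ant1:(0,2)->E->(0,3) | ant2:(1,0)->N->(0,0)
  grid max=3 at (0,2)

(0,3) (0,3) (0,0)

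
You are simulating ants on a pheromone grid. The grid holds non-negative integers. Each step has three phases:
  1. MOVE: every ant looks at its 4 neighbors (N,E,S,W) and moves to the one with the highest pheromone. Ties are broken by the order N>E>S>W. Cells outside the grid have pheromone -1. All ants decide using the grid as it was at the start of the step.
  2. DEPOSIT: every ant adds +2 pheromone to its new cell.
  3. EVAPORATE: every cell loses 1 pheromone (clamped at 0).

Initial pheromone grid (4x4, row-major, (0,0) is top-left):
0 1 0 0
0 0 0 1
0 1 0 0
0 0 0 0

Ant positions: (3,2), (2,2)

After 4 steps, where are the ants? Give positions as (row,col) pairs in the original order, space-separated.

Step 1: ant0:(3,2)->N->(2,2) | ant1:(2,2)->W->(2,1)
  grid max=2 at (2,1)
Step 2: ant0:(2,2)->W->(2,1) | ant1:(2,1)->E->(2,2)
  grid max=3 at (2,1)
Step 3: ant0:(2,1)->E->(2,2) | ant1:(2,2)->W->(2,1)
  grid max=4 at (2,1)
Step 4: ant0:(2,2)->W->(2,1) | ant1:(2,1)->E->(2,2)
  grid max=5 at (2,1)

(2,1) (2,2)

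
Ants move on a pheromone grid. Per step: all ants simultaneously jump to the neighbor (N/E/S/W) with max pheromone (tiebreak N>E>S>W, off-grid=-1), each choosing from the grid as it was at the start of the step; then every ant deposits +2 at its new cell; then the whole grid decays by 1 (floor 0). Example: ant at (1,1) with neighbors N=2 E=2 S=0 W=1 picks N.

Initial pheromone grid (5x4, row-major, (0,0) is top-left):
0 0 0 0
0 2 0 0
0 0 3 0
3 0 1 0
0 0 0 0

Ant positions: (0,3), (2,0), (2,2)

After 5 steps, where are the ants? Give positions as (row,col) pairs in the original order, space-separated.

Step 1: ant0:(0,3)->S->(1,3) | ant1:(2,0)->S->(3,0) | ant2:(2,2)->S->(3,2)
  grid max=4 at (3,0)
Step 2: ant0:(1,3)->N->(0,3) | ant1:(3,0)->N->(2,0) | ant2:(3,2)->N->(2,2)
  grid max=3 at (2,2)
Step 3: ant0:(0,3)->S->(1,3) | ant1:(2,0)->S->(3,0) | ant2:(2,2)->S->(3,2)
  grid max=4 at (3,0)
Step 4: ant0:(1,3)->N->(0,3) | ant1:(3,0)->N->(2,0) | ant2:(3,2)->N->(2,2)
  grid max=3 at (2,2)
Step 5: ant0:(0,3)->S->(1,3) | ant1:(2,0)->S->(3,0) | ant2:(2,2)->S->(3,2)
  grid max=4 at (3,0)

(1,3) (3,0) (3,2)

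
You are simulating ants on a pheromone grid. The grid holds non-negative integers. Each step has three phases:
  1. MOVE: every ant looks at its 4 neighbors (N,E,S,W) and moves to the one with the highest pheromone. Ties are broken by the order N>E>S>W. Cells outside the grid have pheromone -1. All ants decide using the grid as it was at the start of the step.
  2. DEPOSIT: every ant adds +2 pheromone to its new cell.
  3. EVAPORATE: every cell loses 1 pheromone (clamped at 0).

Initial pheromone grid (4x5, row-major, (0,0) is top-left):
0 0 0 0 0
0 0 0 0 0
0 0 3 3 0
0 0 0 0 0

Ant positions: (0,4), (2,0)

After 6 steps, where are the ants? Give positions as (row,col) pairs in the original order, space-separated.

Step 1: ant0:(0,4)->S->(1,4) | ant1:(2,0)->N->(1,0)
  grid max=2 at (2,2)
Step 2: ant0:(1,4)->N->(0,4) | ant1:(1,0)->N->(0,0)
  grid max=1 at (0,0)
Step 3: ant0:(0,4)->S->(1,4) | ant1:(0,0)->E->(0,1)
  grid max=1 at (0,1)
Step 4: ant0:(1,4)->N->(0,4) | ant1:(0,1)->E->(0,2)
  grid max=1 at (0,2)
Step 5: ant0:(0,4)->S->(1,4) | ant1:(0,2)->E->(0,3)
  grid max=1 at (0,3)
Step 6: ant0:(1,4)->N->(0,4) | ant1:(0,3)->E->(0,4)
  grid max=3 at (0,4)

(0,4) (0,4)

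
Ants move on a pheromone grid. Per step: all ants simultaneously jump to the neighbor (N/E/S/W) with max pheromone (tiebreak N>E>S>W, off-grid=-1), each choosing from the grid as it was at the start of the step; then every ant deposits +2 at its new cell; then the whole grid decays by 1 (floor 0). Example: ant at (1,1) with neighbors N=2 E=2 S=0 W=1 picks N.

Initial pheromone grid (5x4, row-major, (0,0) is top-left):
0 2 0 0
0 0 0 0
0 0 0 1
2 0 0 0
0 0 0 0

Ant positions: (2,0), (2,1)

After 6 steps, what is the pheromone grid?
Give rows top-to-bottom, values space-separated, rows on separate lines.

After step 1: ants at (3,0),(1,1)
  0 1 0 0
  0 1 0 0
  0 0 0 0
  3 0 0 0
  0 0 0 0
After step 2: ants at (2,0),(0,1)
  0 2 0 0
  0 0 0 0
  1 0 0 0
  2 0 0 0
  0 0 0 0
After step 3: ants at (3,0),(0,2)
  0 1 1 0
  0 0 0 0
  0 0 0 0
  3 0 0 0
  0 0 0 0
After step 4: ants at (2,0),(0,1)
  0 2 0 0
  0 0 0 0
  1 0 0 0
  2 0 0 0
  0 0 0 0
After step 5: ants at (3,0),(0,2)
  0 1 1 0
  0 0 0 0
  0 0 0 0
  3 0 0 0
  0 0 0 0
After step 6: ants at (2,0),(0,1)
  0 2 0 0
  0 0 0 0
  1 0 0 0
  2 0 0 0
  0 0 0 0

0 2 0 0
0 0 0 0
1 0 0 0
2 0 0 0
0 0 0 0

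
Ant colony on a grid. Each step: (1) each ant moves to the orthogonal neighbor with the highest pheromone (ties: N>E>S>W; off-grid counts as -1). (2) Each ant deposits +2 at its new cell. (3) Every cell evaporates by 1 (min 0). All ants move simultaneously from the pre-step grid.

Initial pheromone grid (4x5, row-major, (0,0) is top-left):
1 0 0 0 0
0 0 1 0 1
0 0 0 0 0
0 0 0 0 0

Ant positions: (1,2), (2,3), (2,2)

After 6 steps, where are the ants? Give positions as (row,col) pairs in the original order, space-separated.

Step 1: ant0:(1,2)->N->(0,2) | ant1:(2,3)->N->(1,3) | ant2:(2,2)->N->(1,2)
  grid max=2 at (1,2)
Step 2: ant0:(0,2)->S->(1,2) | ant1:(1,3)->W->(1,2) | ant2:(1,2)->N->(0,2)
  grid max=5 at (1,2)
Step 3: ant0:(1,2)->N->(0,2) | ant1:(1,2)->N->(0,2) | ant2:(0,2)->S->(1,2)
  grid max=6 at (1,2)
Step 4: ant0:(0,2)->S->(1,2) | ant1:(0,2)->S->(1,2) | ant2:(1,2)->N->(0,2)
  grid max=9 at (1,2)
Step 5: ant0:(1,2)->N->(0,2) | ant1:(1,2)->N->(0,2) | ant2:(0,2)->S->(1,2)
  grid max=10 at (1,2)
Step 6: ant0:(0,2)->S->(1,2) | ant1:(0,2)->S->(1,2) | ant2:(1,2)->N->(0,2)
  grid max=13 at (1,2)

(1,2) (1,2) (0,2)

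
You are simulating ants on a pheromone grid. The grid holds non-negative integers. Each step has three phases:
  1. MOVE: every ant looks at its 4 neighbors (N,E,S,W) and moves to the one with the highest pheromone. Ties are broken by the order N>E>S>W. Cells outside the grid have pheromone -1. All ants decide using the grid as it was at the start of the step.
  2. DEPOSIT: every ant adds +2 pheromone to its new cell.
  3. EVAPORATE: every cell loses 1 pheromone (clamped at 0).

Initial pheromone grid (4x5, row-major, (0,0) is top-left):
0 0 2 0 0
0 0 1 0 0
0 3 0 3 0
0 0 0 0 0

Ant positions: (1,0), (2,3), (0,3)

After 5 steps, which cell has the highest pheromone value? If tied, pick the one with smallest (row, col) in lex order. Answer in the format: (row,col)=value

Answer: (0,2)=7

Derivation:
Step 1: ant0:(1,0)->N->(0,0) | ant1:(2,3)->N->(1,3) | ant2:(0,3)->W->(0,2)
  grid max=3 at (0,2)
Step 2: ant0:(0,0)->E->(0,1) | ant1:(1,3)->S->(2,3) | ant2:(0,2)->E->(0,3)
  grid max=3 at (2,3)
Step 3: ant0:(0,1)->E->(0,2) | ant1:(2,3)->N->(1,3) | ant2:(0,3)->W->(0,2)
  grid max=5 at (0,2)
Step 4: ant0:(0,2)->E->(0,3) | ant1:(1,3)->S->(2,3) | ant2:(0,2)->E->(0,3)
  grid max=4 at (0,2)
Step 5: ant0:(0,3)->W->(0,2) | ant1:(2,3)->N->(1,3) | ant2:(0,3)->W->(0,2)
  grid max=7 at (0,2)
Final grid:
  0 0 7 2 0
  0 0 0 1 0
  0 0 0 2 0
  0 0 0 0 0
Max pheromone 7 at (0,2)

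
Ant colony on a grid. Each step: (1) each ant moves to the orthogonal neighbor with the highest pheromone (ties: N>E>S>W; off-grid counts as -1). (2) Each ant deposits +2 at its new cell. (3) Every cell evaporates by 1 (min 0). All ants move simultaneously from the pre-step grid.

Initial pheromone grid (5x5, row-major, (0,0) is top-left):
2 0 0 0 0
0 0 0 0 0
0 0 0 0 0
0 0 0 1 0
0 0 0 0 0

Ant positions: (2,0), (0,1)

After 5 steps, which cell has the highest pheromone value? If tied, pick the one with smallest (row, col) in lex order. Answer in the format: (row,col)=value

Step 1: ant0:(2,0)->N->(1,0) | ant1:(0,1)->W->(0,0)
  grid max=3 at (0,0)
Step 2: ant0:(1,0)->N->(0,0) | ant1:(0,0)->S->(1,0)
  grid max=4 at (0,0)
Step 3: ant0:(0,0)->S->(1,0) | ant1:(1,0)->N->(0,0)
  grid max=5 at (0,0)
Step 4: ant0:(1,0)->N->(0,0) | ant1:(0,0)->S->(1,0)
  grid max=6 at (0,0)
Step 5: ant0:(0,0)->S->(1,0) | ant1:(1,0)->N->(0,0)
  grid max=7 at (0,0)
Final grid:
  7 0 0 0 0
  5 0 0 0 0
  0 0 0 0 0
  0 0 0 0 0
  0 0 0 0 0
Max pheromone 7 at (0,0)

Answer: (0,0)=7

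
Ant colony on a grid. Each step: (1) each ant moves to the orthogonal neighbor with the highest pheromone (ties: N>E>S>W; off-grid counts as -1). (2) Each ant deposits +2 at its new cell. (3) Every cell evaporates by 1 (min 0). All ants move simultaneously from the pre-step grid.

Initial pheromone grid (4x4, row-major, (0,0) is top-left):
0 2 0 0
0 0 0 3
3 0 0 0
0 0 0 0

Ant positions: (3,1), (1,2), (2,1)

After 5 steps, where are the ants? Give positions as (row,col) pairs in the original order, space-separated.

Step 1: ant0:(3,1)->N->(2,1) | ant1:(1,2)->E->(1,3) | ant2:(2,1)->W->(2,0)
  grid max=4 at (1,3)
Step 2: ant0:(2,1)->W->(2,0) | ant1:(1,3)->N->(0,3) | ant2:(2,0)->E->(2,1)
  grid max=5 at (2,0)
Step 3: ant0:(2,0)->E->(2,1) | ant1:(0,3)->S->(1,3) | ant2:(2,1)->W->(2,0)
  grid max=6 at (2,0)
Step 4: ant0:(2,1)->W->(2,0) | ant1:(1,3)->N->(0,3) | ant2:(2,0)->E->(2,1)
  grid max=7 at (2,0)
Step 5: ant0:(2,0)->E->(2,1) | ant1:(0,3)->S->(1,3) | ant2:(2,1)->W->(2,0)
  grid max=8 at (2,0)

(2,1) (1,3) (2,0)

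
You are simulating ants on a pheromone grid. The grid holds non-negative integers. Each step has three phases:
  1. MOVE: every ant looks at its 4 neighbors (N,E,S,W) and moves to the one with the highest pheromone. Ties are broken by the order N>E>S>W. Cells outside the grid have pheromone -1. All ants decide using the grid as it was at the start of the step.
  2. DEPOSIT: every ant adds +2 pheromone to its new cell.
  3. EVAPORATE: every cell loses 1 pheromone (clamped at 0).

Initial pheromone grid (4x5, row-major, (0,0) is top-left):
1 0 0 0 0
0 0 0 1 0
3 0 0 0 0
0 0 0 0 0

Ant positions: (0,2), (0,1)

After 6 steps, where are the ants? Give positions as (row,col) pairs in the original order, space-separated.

Step 1: ant0:(0,2)->E->(0,3) | ant1:(0,1)->W->(0,0)
  grid max=2 at (0,0)
Step 2: ant0:(0,3)->E->(0,4) | ant1:(0,0)->E->(0,1)
  grid max=1 at (0,0)
Step 3: ant0:(0,4)->S->(1,4) | ant1:(0,1)->W->(0,0)
  grid max=2 at (0,0)
Step 4: ant0:(1,4)->N->(0,4) | ant1:(0,0)->E->(0,1)
  grid max=1 at (0,0)
Step 5: ant0:(0,4)->S->(1,4) | ant1:(0,1)->W->(0,0)
  grid max=2 at (0,0)
Step 6: ant0:(1,4)->N->(0,4) | ant1:(0,0)->E->(0,1)
  grid max=1 at (0,0)

(0,4) (0,1)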